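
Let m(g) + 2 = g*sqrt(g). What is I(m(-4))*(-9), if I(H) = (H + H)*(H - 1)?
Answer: 1044 - 720*I ≈ 1044.0 - 720.0*I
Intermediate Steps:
m(g) = -2 + g**(3/2) (m(g) = -2 + g*sqrt(g) = -2 + g**(3/2))
I(H) = 2*H*(-1 + H) (I(H) = (2*H)*(-1 + H) = 2*H*(-1 + H))
I(m(-4))*(-9) = (2*(-2 + (-4)**(3/2))*(-1 + (-2 + (-4)**(3/2))))*(-9) = (2*(-2 - 8*I)*(-1 + (-2 - 8*I)))*(-9) = (2*(-2 - 8*I)*(-3 - 8*I))*(-9) = (2*(-3 - 8*I)*(-2 - 8*I))*(-9) = -18*(-3 - 8*I)*(-2 - 8*I)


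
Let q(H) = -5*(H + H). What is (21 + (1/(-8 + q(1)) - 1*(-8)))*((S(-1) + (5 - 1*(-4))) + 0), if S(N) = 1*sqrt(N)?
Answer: 521/2 + 521*I/18 ≈ 260.5 + 28.944*I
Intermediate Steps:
q(H) = -10*H
S(N) = sqrt(N)
(21 + (1/(-8 + q(1)) - 1*(-8)))*((S(-1) + (5 - 1*(-4))) + 0) = (21 + (1/(-8 - 10*1) - 1*(-8)))*((sqrt(-1) + (5 - 1*(-4))) + 0) = (21 + (1/(-8 - 10) + 8))*((I + (5 + 4)) + 0) = (21 + (1/(-18) + 8))*((I + 9) + 0) = (21 + (-1/18 + 8))*((9 + I) + 0) = (21 + 143/18)*(9 + I) = 521*(9 + I)/18 = 521/2 + 521*I/18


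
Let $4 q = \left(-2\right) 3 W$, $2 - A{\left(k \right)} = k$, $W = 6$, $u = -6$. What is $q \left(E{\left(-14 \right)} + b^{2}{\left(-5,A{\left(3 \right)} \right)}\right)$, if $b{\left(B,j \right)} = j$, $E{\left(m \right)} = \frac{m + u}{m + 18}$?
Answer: $36$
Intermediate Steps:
$A{\left(k \right)} = 2 - k$
$E{\left(m \right)} = \frac{-6 + m}{18 + m}$ ($E{\left(m \right)} = \frac{m - 6}{m + 18} = \frac{-6 + m}{18 + m}$)
$q = -9$ ($q = \frac{\left(-2\right) 3 \cdot 6}{4} = \frac{\left(-6\right) 6}{4} = \frac{1}{4} \left(-36\right) = -9$)
$q \left(E{\left(-14 \right)} + b^{2}{\left(-5,A{\left(3 \right)} \right)}\right) = - 9 \left(\frac{-6 - 14}{18 - 14} + \left(2 - 3\right)^{2}\right) = - 9 \left(\frac{1}{4} \left(-20\right) + \left(2 - 3\right)^{2}\right) = - 9 \left(\frac{1}{4} \left(-20\right) + \left(-1\right)^{2}\right) = - 9 \left(-5 + 1\right) = \left(-9\right) \left(-4\right) = 36$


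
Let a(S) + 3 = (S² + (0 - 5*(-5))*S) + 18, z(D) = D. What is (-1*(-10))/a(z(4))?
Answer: 10/131 ≈ 0.076336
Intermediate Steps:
a(S) = 15 + S² + 25*S (a(S) = -3 + ((S² + (0 - 5*(-5))*S) + 18) = -3 + ((S² + (0 + 25)*S) + 18) = -3 + ((S² + 25*S) + 18) = -3 + (18 + S² + 25*S) = 15 + S² + 25*S)
(-1*(-10))/a(z(4)) = (-1*(-10))/(15 + 4² + 25*4) = 10/(15 + 16 + 100) = 10/131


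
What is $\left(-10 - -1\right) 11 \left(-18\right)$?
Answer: $1782$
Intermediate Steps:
$\left(-10 - -1\right) 11 \left(-18\right) = \left(-10 + 1\right) 11 \left(-18\right) = \left(-9\right) 11 \left(-18\right) = \left(-99\right) \left(-18\right) = 1782$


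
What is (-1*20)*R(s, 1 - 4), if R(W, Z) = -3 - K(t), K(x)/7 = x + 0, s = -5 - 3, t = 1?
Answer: 200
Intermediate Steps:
s = -8
K(x) = 7*x (K(x) = 7*(x + 0) = 7*x)
R(W, Z) = -10 (R(W, Z) = -3 - 7 = -10)
(-1*20)*R(s, 1 - 4) = -1*20*(-10) = -20*(-10) = 200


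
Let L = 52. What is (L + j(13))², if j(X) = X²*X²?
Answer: 818703769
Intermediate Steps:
j(X) = X⁴
(L + j(13))² = (52 + 13⁴)² = (52 + 28561)² = 28613² = 818703769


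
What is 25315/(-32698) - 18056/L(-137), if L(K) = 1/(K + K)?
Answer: 161768228797/32698 ≈ 4.9473e+6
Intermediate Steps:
L(K) = 1/(2*K)
25315/(-32698) - 18056/L(-137) = 25315/(-32698) - 18056/((1/2)/(-137)) = 25315*(-1/32698) - 18056/((1/2)*(-1/137)) = -25315/32698 - 18056/(-1/274) = -25315/32698 - 18056*(-274) = -25315/32698 + 4947344 = 161768228797/32698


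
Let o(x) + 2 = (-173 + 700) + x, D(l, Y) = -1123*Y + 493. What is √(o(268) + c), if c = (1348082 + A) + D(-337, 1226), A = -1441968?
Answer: I*√1469398 ≈ 1212.2*I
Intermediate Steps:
D(l, Y) = 493 - 1123*Y
c = -1470191 (c = (1348082 - 1441968) + (493 - 1123*1226) = -93886 + (493 - 1376798) = -93886 - 1376305 = -1470191)
o(x) = 525 + x (o(x) = -2 + ((-173 + 700) + x) = -2 + (527 + x) = 525 + x)
√(o(268) + c) = √((525 + 268) - 1470191) = √(793 - 1470191) = √(-1469398) = I*√1469398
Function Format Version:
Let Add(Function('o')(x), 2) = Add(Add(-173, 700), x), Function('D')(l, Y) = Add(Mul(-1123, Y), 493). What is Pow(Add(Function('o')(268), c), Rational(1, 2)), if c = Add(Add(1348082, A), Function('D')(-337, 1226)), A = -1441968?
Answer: Mul(I, Pow(1469398, Rational(1, 2))) ≈ Mul(1212.2, I)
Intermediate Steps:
Function('D')(l, Y) = Add(493, Mul(-1123, Y))
c = -1470191 (c = Add(Add(1348082, -1441968), Add(493, Mul(-1123, 1226))) = Add(-93886, Add(493, -1376798)) = Add(-93886, -1376305) = -1470191)
Function('o')(x) = Add(525, x) (Function('o')(x) = Add(-2, Add(Add(-173, 700), x)) = Add(-2, Add(527, x)) = Add(525, x))
Pow(Add(Function('o')(268), c), Rational(1, 2)) = Pow(Add(Add(525, 268), -1470191), Rational(1, 2)) = Pow(Add(793, -1470191), Rational(1, 2)) = Pow(-1469398, Rational(1, 2)) = Mul(I, Pow(1469398, Rational(1, 2)))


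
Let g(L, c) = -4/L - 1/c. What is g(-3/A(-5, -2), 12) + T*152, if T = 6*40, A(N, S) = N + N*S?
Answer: 437839/12 ≈ 36487.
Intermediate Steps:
T = 240
g(L, c) = -1/c - 4/L
g(-3/A(-5, -2), 12) + T*152 = (-1/12 - 4/((-3*(-1/(5*(1 - 2)))))) + 240*152 = (-1*1/12 - 4/((-3/((-5*(-1)))))) + 36480 = (-1/12 - 4/((-3/5))) + 36480 = (-1/12 - 4/((-3*1/5))) + 36480 = (-1/12 - 4/(-3/5)) + 36480 = (-1/12 - 4*(-5/3)) + 36480 = (-1/12 + 20/3) + 36480 = 79/12 + 36480 = 437839/12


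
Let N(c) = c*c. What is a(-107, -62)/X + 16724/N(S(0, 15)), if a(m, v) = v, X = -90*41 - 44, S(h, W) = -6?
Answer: 7806206/16803 ≈ 464.57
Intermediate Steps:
X = -3734 (X = -3690 - 44 = -3734)
N(c) = c**2
a(-107, -62)/X + 16724/N(S(0, 15)) = -62/(-3734) + 16724/((-6)**2) = -62*(-1/3734) + 16724/36 = 31/1867 + 16724*(1/36) = 31/1867 + 4181/9 = 7806206/16803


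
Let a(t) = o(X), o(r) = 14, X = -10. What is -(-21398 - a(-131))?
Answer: 21412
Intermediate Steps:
a(t) = 14
-(-21398 - a(-131)) = -(-21398 - 1*14) = -(-21398 - 14) = -1*(-21412) = 21412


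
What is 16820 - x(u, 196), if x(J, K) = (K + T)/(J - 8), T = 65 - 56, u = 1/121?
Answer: 16289745/967 ≈ 16846.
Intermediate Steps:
u = 1/121 ≈ 0.0082645
T = 9
x(J, K) = (9 + K)/(-8 + J) (x(J, K) = (K + 9)/(J - 8) = (9 + K)/(-8 + J))
16820 - x(u, 196) = 16820 - (9 + 196)/(-8 + 1/121) = 16820 - 205/(-967/121) = 16820 - (-121)*205/967 = 16820 - 1*(-24805/967) = 16820 + 24805/967 = 16289745/967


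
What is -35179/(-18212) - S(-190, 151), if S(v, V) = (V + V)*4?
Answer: -21964917/18212 ≈ -1206.1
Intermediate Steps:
S(v, V) = 8*V (S(v, V) = (2*V)*4 = 8*V)
-35179/(-18212) - S(-190, 151) = -35179/(-18212) - 8*151 = -35179*(-1/18212) - 1*1208 = 35179/18212 - 1208 = -21964917/18212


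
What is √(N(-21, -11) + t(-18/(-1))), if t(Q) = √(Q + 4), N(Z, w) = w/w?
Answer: √(1 + √22) ≈ 2.3855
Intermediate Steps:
N(Z, w) = 1
t(Q) = √(4 + Q)
√(N(-21, -11) + t(-18/(-1))) = √(1 + √(4 - 18/(-1))) = √(1 + √(4 - 18*(-1))) = √(1 + √(4 + 18)) = √(1 + √22)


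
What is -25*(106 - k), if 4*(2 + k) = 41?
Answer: -9775/4 ≈ -2443.8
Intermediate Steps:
k = 33/4 (k = -2 + (1/4)*41 = -2 + 41/4 = 33/4 ≈ 8.2500)
-25*(106 - k) = -25*(106 - 1*33/4) = -25*(106 - 33/4) = -25*391/4 = -9775/4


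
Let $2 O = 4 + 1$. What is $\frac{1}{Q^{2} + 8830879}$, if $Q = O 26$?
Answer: $\frac{1}{8835104} \approx 1.1318 \cdot 10^{-7}$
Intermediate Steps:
$O = \frac{5}{2}$ ($O = \frac{4 + 1}{2} = \frac{1}{2} \cdot 5 = \frac{5}{2} \approx 2.5$)
$Q = 65$ ($Q = \frac{5}{2} \cdot 26 = 65$)
$\frac{1}{Q^{2} + 8830879} = \frac{1}{65^{2} + 8830879} = \frac{1}{4225 + 8830879} = \frac{1}{8835104}$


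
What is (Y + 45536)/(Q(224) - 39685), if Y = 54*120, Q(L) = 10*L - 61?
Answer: -26008/18753 ≈ -1.3869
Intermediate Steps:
Q(L) = -61 + 10*L
Y = 6480
(Y + 45536)/(Q(224) - 39685) = (6480 + 45536)/((-61 + 10*224) - 39685) = 52016/((-61 + 2240) - 39685) = 52016/(2179 - 39685) = 52016/(-37506) = 52016*(-1/37506) = -26008/18753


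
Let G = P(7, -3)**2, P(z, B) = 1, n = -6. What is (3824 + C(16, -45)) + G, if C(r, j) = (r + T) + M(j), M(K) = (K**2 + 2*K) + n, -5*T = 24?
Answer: 28826/5 ≈ 5765.2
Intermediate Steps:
T = -24/5 (T = -1/5*24 = -24/5 ≈ -4.8000)
M(K) = -6 + K**2 + 2*K (M(K) = (K**2 + 2*K) - 6 = -6 + K**2 + 2*K)
G = 1 (G = 1**2 = 1)
C(r, j) = -54/5 + r + j**2 + 2*j (C(r, j) = (r - 24/5) + (-6 + j**2 + 2*j) = (-24/5 + r) + (-6 + j**2 + 2*j) = -54/5 + r + j**2 + 2*j)
(3824 + C(16, -45)) + G = (3824 + (-54/5 + 16 + (-45)**2 + 2*(-45))) + 1 = (3824 + (-54/5 + 16 + 2025 - 90)) + 1 = (3824 + 9701/5) + 1 = 28821/5 + 1 = 28826/5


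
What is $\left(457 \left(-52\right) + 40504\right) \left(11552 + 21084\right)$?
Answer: $546326640$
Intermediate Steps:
$\left(457 \left(-52\right) + 40504\right) \left(11552 + 21084\right) = \left(-23764 + 40504\right) 32636 = 16740 \cdot 32636 = 546326640$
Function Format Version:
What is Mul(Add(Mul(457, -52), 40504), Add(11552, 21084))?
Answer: 546326640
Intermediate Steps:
Mul(Add(Mul(457, -52), 40504), Add(11552, 21084)) = Mul(Add(-23764, 40504), 32636) = Mul(16740, 32636) = 546326640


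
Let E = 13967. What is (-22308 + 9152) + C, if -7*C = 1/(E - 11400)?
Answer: -236400165/17969 ≈ -13156.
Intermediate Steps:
C = -1/17969 (C = -1/(7*(13967 - 11400)) = -1/7/2567 = -1/7*1/2567 = -1/17969 ≈ -5.5651e-5)
(-22308 + 9152) + C = (-22308 + 9152) - 1/17969 = -13156 - 1/17969 = -236400165/17969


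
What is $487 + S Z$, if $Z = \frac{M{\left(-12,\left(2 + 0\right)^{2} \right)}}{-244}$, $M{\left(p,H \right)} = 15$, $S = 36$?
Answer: $\frac{29572}{61} \approx 484.79$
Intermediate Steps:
$Z = - \frac{15}{244}$ ($Z = \frac{15}{-244} = 15 \left(- \frac{1}{244}\right) = - \frac{15}{244} \approx -0.061475$)
$487 + S Z = 487 + 36 \left(- \frac{15}{244}\right) = 487 - \frac{135}{61} = \frac{29572}{61}$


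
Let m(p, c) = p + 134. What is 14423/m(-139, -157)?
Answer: -14423/5 ≈ -2884.6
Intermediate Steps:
m(p, c) = 134 + p
14423/m(-139, -157) = 14423/(134 - 139) = 14423/(-5) = 14423*(-⅕) = -14423/5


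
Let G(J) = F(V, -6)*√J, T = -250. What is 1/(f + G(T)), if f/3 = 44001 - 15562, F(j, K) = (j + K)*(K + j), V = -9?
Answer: 28439/2430548913 - 125*I*√10/810182971 ≈ 1.1701e-5 - 4.879e-7*I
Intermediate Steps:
F(j, K) = (K + j)² (F(j, K) = (K + j)*(K + j) = (K + j)²)
G(J) = 225*√J (G(J) = (-6 - 9)²*√J = (-15)²*√J = 225*√J)
f = 85317 (f = 3*(44001 - 15562) = 3*28439 = 85317)
1/(f + G(T)) = 1/(85317 + 225*√(-250)) = 1/(85317 + 225*(5*I*√10)) = 1/(85317 + 1125*I*√10)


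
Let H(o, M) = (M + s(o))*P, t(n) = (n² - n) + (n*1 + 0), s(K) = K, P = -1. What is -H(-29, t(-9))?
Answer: 52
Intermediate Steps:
t(n) = n² (t(n) = (n² - n) + (n + 0) = (n² - n) + n = n²)
H(o, M) = -M - o (H(o, M) = (M + o)*(-1) = -M - o)
-H(-29, t(-9)) = -(-1*(-9)² - 1*(-29)) = -(-1*81 + 29) = -(-81 + 29) = -1*(-52) = 52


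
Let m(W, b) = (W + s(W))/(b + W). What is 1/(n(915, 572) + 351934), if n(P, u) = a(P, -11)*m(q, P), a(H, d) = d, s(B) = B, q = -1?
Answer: 457/160833849 ≈ 2.8414e-6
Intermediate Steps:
m(W, b) = 2*W/(W + b) (m(W, b) = (W + W)/(b + W) = (2*W)/(W + b) = 2*W/(W + b))
n(P, u) = 22/(-1 + P) (n(P, u) = -22*(-1)/(-1 + P) = -(-22)/(-1 + P) = 22/(-1 + P))
1/(n(915, 572) + 351934) = 1/(22/(-1 + 915) + 351934) = 1/(22/914 + 351934) = 1/(22*(1/914) + 351934) = 1/(11/457 + 351934) = 1/(160833849/457) = 457/160833849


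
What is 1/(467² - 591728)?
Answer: -1/373639 ≈ -2.6764e-6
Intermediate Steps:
1/(467² - 591728) = 1/(218089 - 591728) = 1/(-373639) = -1/373639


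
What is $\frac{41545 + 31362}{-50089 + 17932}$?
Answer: $- \frac{72907}{32157} \approx -2.2672$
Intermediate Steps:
$\frac{41545 + 31362}{-50089 + 17932} = \frac{72907}{-32157} = 72907 \left(- \frac{1}{32157}\right) = - \frac{72907}{32157}$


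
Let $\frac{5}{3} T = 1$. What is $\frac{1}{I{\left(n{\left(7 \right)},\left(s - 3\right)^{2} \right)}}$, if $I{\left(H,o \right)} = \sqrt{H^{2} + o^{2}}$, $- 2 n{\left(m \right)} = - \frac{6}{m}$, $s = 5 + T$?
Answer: $\frac{175 \sqrt{1405114}}{1405114} \approx 0.14763$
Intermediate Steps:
$T = \frac{3}{5}$ ($T = \frac{3}{5} \cdot 1 = \frac{3}{5} \approx 0.6$)
$s = \frac{28}{5}$ ($s = 5 + \frac{3}{5} = \frac{28}{5} \approx 5.6$)
$n{\left(m \right)} = \frac{3}{m}$ ($n{\left(m \right)} = - \frac{\left(-6\right) \frac{1}{m}}{2} = \frac{3}{m}$)
$\frac{1}{I{\left(n{\left(7 \right)},\left(s - 3\right)^{2} \right)}} = \frac{1}{\sqrt{\left(\frac{3}{7}\right)^{2} + \left(\left(\frac{28}{5} - 3\right)^{2}\right)^{2}}} = \frac{1}{\sqrt{\left(3 \cdot \frac{1}{7}\right)^{2} + \left(\left(\frac{13}{5}\right)^{2}\right)^{2}}} = \frac{1}{\sqrt{\left(\frac{3}{7}\right)^{2} + \left(\frac{169}{25}\right)^{2}}} = \frac{1}{\sqrt{\frac{9}{49} + \frac{28561}{625}}} = \frac{1}{\sqrt{\frac{1405114}{30625}}} = \frac{1}{\frac{1}{175} \sqrt{1405114}} = \frac{175 \sqrt{1405114}}{1405114}$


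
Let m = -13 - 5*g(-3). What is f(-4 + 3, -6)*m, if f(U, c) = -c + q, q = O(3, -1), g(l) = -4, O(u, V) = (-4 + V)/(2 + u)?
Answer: 35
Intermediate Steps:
O(u, V) = (-4 + V)/(2 + u)
q = -1 (q = (-4 - 1)/(2 + 3) = -5/5 = (⅕)*(-5) = -1)
f(U, c) = -1 - c (f(U, c) = -c - 1 = -1 - c)
m = 7 (m = -13 - 5*(-4) = -13 + 20 = 7)
f(-4 + 3, -6)*m = (-1 - 1*(-6))*7 = (-1 + 6)*7 = 5*7 = 35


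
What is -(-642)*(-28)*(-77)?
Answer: 1384152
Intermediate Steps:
-(-642)*(-28)*(-77) = -214*84*(-77) = -17976*(-77) = 1384152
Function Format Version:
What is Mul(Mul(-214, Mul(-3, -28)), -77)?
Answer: 1384152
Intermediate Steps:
Mul(Mul(-214, Mul(-3, -28)), -77) = Mul(Mul(-214, 84), -77) = Mul(-17976, -77) = 1384152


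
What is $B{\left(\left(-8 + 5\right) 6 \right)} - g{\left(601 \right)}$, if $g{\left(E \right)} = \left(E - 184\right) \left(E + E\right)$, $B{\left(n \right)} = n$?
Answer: $-501252$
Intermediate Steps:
$g{\left(E \right)} = 2 E \left(-184 + E\right)$ ($g{\left(E \right)} = \left(-184 + E\right) 2 E = 2 E \left(-184 + E\right)$)
$B{\left(\left(-8 + 5\right) 6 \right)} - g{\left(601 \right)} = \left(-8 + 5\right) 6 - 2 \cdot 601 \left(-184 + 601\right) = \left(-3\right) 6 - 2 \cdot 601 \cdot 417 = -18 - 501234 = -501252$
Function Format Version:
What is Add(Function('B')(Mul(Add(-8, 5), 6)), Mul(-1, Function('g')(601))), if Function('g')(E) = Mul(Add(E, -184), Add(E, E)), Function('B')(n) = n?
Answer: -501252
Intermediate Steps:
Function('g')(E) = Mul(2, E, Add(-184, E)) (Function('g')(E) = Mul(Add(-184, E), Mul(2, E)) = Mul(2, E, Add(-184, E)))
Add(Function('B')(Mul(Add(-8, 5), 6)), Mul(-1, Function('g')(601))) = Add(Mul(Add(-8, 5), 6), Mul(-1, Mul(2, 601, Add(-184, 601)))) = Add(Mul(-3, 6), Mul(-1, Mul(2, 601, 417))) = Add(-18, Mul(-1, 501234)) = Add(-18, -501234) = -501252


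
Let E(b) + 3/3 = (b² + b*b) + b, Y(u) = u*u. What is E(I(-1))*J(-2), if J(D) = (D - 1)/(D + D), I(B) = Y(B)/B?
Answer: 0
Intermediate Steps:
Y(u) = u²
I(B) = B (I(B) = B²/B = B)
E(b) = -1 + b + 2*b² (E(b) = -1 + ((b² + b*b) + b) = -1 + ((b² + b²) + b) = -1 + (2*b² + b) = -1 + (b + 2*b²) = -1 + b + 2*b²)
J(D) = (-1 + D)/(2*D) (J(D) = (-1 + D)/((2*D)) = (-1 + D)*(1/(2*D)) = (-1 + D)/(2*D))
E(I(-1))*J(-2) = (-1 - 1 + 2*(-1)²)*((½)*(-1 - 2)/(-2)) = (-1 - 1 + 2*1)*((½)*(-½)*(-3)) = (-1 - 1 + 2)*(¾) = 0*(¾) = 0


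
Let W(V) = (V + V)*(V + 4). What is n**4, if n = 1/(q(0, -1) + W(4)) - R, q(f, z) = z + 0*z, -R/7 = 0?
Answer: 1/15752961 ≈ 6.3480e-8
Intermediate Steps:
R = 0 (R = -7*0 = 0)
q(f, z) = z (q(f, z) = z + 0 = z)
W(V) = 2*V*(4 + V) (W(V) = (2*V)*(4 + V) = 2*V*(4 + V))
n = 1/63 (n = 1/(-1 + 2*4*(4 + 4)) - 1*0 = 1/(-1 + 2*4*8) + 0 = 1/(-1 + 64) + 0 = 1/63 + 0 = 1/63 ≈ 0.015873)
n**4 = (1/63)**4 = 1/15752961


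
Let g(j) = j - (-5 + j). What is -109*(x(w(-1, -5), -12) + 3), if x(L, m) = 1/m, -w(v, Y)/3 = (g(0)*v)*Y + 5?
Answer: -3815/12 ≈ -317.92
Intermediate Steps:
g(j) = 5 (g(j) = j + (5 - j) = 5)
w(v, Y) = -15 - 15*Y*v (w(v, Y) = -3*((5*v)*Y + 5) = -3*(5*Y*v + 5) = -3*(5 + 5*Y*v) = -15 - 15*Y*v)
-109*(x(w(-1, -5), -12) + 3) = -109*(1/(-12) + 3) = -109*(-1/12 + 3) = -109*35/12 = -3815/12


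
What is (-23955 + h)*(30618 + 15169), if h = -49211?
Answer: -3350051642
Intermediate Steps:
(-23955 + h)*(30618 + 15169) = (-23955 - 49211)*(30618 + 15169) = -73166*45787 = -3350051642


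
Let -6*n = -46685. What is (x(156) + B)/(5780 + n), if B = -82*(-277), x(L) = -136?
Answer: 135468/81365 ≈ 1.6649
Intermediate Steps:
n = 46685/6 (n = -1/6*(-46685) = 46685/6 ≈ 7780.8)
B = 22714
(x(156) + B)/(5780 + n) = (-136 + 22714)/(5780 + 46685/6) = 22578/(81365/6) = 22578*(6/81365) = 135468/81365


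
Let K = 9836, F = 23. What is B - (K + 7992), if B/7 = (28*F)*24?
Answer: 90364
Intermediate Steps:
B = 108192 (B = 7*((28*23)*24) = 7*(644*24) = 7*15456 = 108192)
B - (K + 7992) = 108192 - (9836 + 7992) = 108192 - 1*17828 = 108192 - 17828 = 90364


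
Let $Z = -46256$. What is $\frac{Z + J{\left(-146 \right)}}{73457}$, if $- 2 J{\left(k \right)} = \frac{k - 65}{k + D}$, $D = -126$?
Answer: $- \frac{25163475}{39960608} \approx -0.62971$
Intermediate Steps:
$J{\left(k \right)} = - \frac{-65 + k}{2 \left(-126 + k\right)}$ ($J{\left(k \right)} = - \frac{\left(k - 65\right) \frac{1}{k - 126}}{2} = - \frac{\left(-65 + k\right) \frac{1}{-126 + k}}{2} = - \frac{\frac{1}{-126 + k} \left(-65 + k\right)}{2} = - \frac{-65 + k}{2 \left(-126 + k\right)}$)
$\frac{Z + J{\left(-146 \right)}}{73457} = \frac{-46256 + \frac{65 - -146}{2 \left(-126 - 146\right)}}{73457} = \left(-46256 + \frac{65 + 146}{2 \left(-272\right)}\right) \frac{1}{73457} = \left(-46256 + \frac{1}{2} \left(- \frac{1}{272}\right) 211\right) \frac{1}{73457} = \left(-46256 - \frac{211}{544}\right) \frac{1}{73457} = \left(- \frac{25163475}{544}\right) \frac{1}{73457} = - \frac{25163475}{39960608}$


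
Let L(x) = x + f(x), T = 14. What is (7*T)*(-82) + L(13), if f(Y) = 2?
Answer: -8021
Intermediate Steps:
L(x) = 2 + x (L(x) = x + 2 = 2 + x)
(7*T)*(-82) + L(13) = (7*14)*(-82) + (2 + 13) = 98*(-82) + 15 = -8036 + 15 = -8021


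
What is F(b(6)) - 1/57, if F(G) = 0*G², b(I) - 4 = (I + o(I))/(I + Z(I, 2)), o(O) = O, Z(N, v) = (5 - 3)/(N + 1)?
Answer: -1/57 ≈ -0.017544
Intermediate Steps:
Z(N, v) = 2/(1 + N)
b(I) = 4 + 2*I/(I + 2/(1 + I)) (b(I) = 4 + (I + I)/(I + 2/(1 + I)) = 4 + (2*I)/(I + 2/(1 + I)) = 4 + 2*I/(I + 2/(1 + I)))
F(G) = 0
F(b(6)) - 1/57 = 0 - 1/57 = -1/57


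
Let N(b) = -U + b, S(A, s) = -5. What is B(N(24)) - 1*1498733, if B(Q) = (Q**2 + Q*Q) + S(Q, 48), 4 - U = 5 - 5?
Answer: -1497938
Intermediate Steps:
U = 4 (U = 4 - (5 - 5) = 4 - 1*0 = 4 + 0 = 4)
N(b) = -4 + b (N(b) = -1*4 + b = -4 + b)
B(Q) = -5 + 2*Q**2 (B(Q) = (Q**2 + Q*Q) - 5 = (Q**2 + Q**2) - 5 = 2*Q**2 - 5 = -5 + 2*Q**2)
B(N(24)) - 1*1498733 = (-5 + 2*(-4 + 24)**2) - 1*1498733 = (-5 + 2*20**2) - 1498733 = (-5 + 2*400) - 1498733 = (-5 + 800) - 1498733 = 795 - 1498733 = -1497938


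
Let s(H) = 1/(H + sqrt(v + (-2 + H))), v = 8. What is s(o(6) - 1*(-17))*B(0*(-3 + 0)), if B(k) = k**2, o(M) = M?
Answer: 0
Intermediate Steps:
s(H) = 1/(H + sqrt(6 + H)) (s(H) = 1/(H + sqrt(8 + (-2 + H))) = 1/(H + sqrt(6 + H)))
s(o(6) - 1*(-17))*B(0*(-3 + 0)) = (0*(-3 + 0))**2/((6 - 1*(-17)) + sqrt(6 + (6 - 1*(-17)))) = (0*(-3))**2/((6 + 17) + sqrt(6 + (6 + 17))) = 0**2/(23 + sqrt(6 + 23)) = 0/(23 + sqrt(29)) = 0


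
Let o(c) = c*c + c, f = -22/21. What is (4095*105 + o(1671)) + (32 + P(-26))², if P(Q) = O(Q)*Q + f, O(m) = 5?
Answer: 1426060567/441 ≈ 3.2337e+6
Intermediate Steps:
f = -22/21 (f = -22*1/21 = -22/21 ≈ -1.0476)
o(c) = c + c² (o(c) = c² + c = c + c²)
P(Q) = -22/21 + 5*Q (P(Q) = 5*Q - 22/21 = -22/21 + 5*Q)
(4095*105 + o(1671)) + (32 + P(-26))² = (4095*105 + 1671*(1 + 1671)) + (32 + (-22/21 + 5*(-26)))² = (429975 + 1671*1672) + (32 + (-22/21 - 130))² = (429975 + 2793912) + (32 - 2752/21)² = 3223887 + (-2080/21)² = 3223887 + 4326400/441 = 1426060567/441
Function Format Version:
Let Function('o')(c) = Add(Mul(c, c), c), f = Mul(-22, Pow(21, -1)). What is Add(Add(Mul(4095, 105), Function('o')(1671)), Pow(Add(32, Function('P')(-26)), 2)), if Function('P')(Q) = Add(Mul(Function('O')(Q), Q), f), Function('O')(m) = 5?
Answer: Rational(1426060567, 441) ≈ 3.2337e+6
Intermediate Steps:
f = Rational(-22, 21) (f = Mul(-22, Rational(1, 21)) = Rational(-22, 21) ≈ -1.0476)
Function('o')(c) = Add(c, Pow(c, 2)) (Function('o')(c) = Add(Pow(c, 2), c) = Add(c, Pow(c, 2)))
Function('P')(Q) = Add(Rational(-22, 21), Mul(5, Q)) (Function('P')(Q) = Add(Mul(5, Q), Rational(-22, 21)) = Add(Rational(-22, 21), Mul(5, Q)))
Add(Add(Mul(4095, 105), Function('o')(1671)), Pow(Add(32, Function('P')(-26)), 2)) = Add(Add(Mul(4095, 105), Mul(1671, Add(1, 1671))), Pow(Add(32, Add(Rational(-22, 21), Mul(5, -26))), 2)) = Add(Add(429975, Mul(1671, 1672)), Pow(Add(32, Add(Rational(-22, 21), -130)), 2)) = Add(Add(429975, 2793912), Pow(Add(32, Rational(-2752, 21)), 2)) = Add(3223887, Pow(Rational(-2080, 21), 2)) = Add(3223887, Rational(4326400, 441)) = Rational(1426060567, 441)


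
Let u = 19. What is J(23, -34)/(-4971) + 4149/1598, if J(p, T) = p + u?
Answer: 6852521/2647886 ≈ 2.5879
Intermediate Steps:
J(p, T) = 19 + p (J(p, T) = p + 19 = 19 + p)
J(23, -34)/(-4971) + 4149/1598 = (19 + 23)/(-4971) + 4149/1598 = 42*(-1/4971) + 4149*(1/1598) = -14/1657 + 4149/1598 = 6852521/2647886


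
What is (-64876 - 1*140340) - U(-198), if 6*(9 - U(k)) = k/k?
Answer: -1231349/6 ≈ -2.0522e+5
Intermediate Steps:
U(k) = 53/6 (U(k) = 9 - k/(6*k) = 9 - 1/6*1 = 9 - 1/6 = 53/6)
(-64876 - 1*140340) - U(-198) = (-64876 - 1*140340) - 1*53/6 = (-64876 - 140340) - 53/6 = -205216 - 53/6 = -1231349/6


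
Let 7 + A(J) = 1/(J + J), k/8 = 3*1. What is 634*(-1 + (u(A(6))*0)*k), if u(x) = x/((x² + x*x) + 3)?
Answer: -634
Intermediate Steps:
k = 24 (k = 8*(3*1) = 8*3 = 24)
A(J) = -7 + 1/(2*J) (A(J) = -7 + 1/(J + J) = -7 + 1/(2*J))
u(x) = x/(3 + 2*x²) (u(x) = x/((x² + x²) + 3) = x/(2*x² + 3) = x/(3 + 2*x²))
634*(-1 + (u(A(6))*0)*k) = 634*(-1 + (((-7 + (½)/6)/(3 + 2*(-7 + (½)/6)²))*0)*24) = 634*(-1 + (((-7 + (½)*(⅙))/(3 + 2*(-7 + (½)*(⅙))²))*0)*24) = 634*(-1 + (((-7 + 1/12)/(3 + 2*(-7 + 1/12)²))*0)*24) = 634*(-1 + (-83/(12*(3 + 2*(-83/12)²))*0)*24) = 634*(-1 + (-83/(12*(3 + 2*(6889/144)))*0)*24) = 634*(-1 + (-83/(12*(3 + 6889/72))*0)*24) = 634*(-1 + (-83/(12*7105/72)*0)*24) = 634*(-1 + (-83/12*72/7105*0)*24) = 634*(-1 - 498/7105*0*24) = 634*(-1 + 0*24) = 634*(-1 + 0) = 634*(-1) = -634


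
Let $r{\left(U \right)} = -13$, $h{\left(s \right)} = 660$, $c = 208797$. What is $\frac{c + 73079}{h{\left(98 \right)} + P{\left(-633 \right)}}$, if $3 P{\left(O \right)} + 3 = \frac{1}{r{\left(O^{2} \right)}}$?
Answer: $\frac{2748291}{6425} \approx 427.75$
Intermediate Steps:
$P{\left(O \right)} = - \frac{40}{39}$ ($P{\left(O \right)} = -1 + \frac{1}{3 \left(-13\right)} = -1 + \frac{1}{3} \left(- \frac{1}{13}\right) = -1 - \frac{1}{39} = - \frac{40}{39}$)
$\frac{c + 73079}{h{\left(98 \right)} + P{\left(-633 \right)}} = \frac{208797 + 73079}{660 - \frac{40}{39}} = \frac{281876}{\frac{25700}{39}} = 281876 \cdot \frac{39}{25700} = \frac{2748291}{6425}$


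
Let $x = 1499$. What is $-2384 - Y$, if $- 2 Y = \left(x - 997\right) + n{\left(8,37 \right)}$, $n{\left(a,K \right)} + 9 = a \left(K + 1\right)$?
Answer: $- \frac{3971}{2} \approx -1985.5$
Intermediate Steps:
$n{\left(a,K \right)} = -9 + a \left(1 + K\right)$ ($n{\left(a,K \right)} = -9 + a \left(K + 1\right) = -9 + a \left(1 + K\right)$)
$Y = - \frac{797}{2}$ ($Y = - \frac{\left(1499 - 997\right) + \left(-9 + 8 + 37 \cdot 8\right)}{2} = - \frac{502 + \left(-9 + 8 + 296\right)}{2} = - \frac{502 + 295}{2} = \left(- \frac{1}{2}\right) 797 = - \frac{797}{2} \approx -398.5$)
$-2384 - Y = -2384 - - \frac{797}{2} = -2384 + \frac{797}{2} = - \frac{3971}{2}$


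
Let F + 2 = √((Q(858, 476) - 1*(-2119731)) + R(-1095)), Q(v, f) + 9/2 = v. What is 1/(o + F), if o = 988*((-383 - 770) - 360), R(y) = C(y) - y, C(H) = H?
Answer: -332188/496569431807 - √942482/1489708295421 ≈ -6.6962e-7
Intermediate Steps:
Q(v, f) = -9/2 + v
R(y) = 0 (R(y) = y - y = 0)
o = -1494844 (o = 988*(-1153 - 360) = 988*(-1513) = -1494844)
F = -2 + 3*√942482/2 (F = -2 + √(((-9/2 + 858) - 1*(-2119731)) + 0) = -2 + √((1707/2 + 2119731) + 0) = -2 + √(4241169/2 + 0) = -2 + √(4241169/2) = -2 + 3*√942482/2 ≈ 1454.2)
1/(o + F) = 1/(-1494844 + (-2 + 3*√942482/2)) = 1/(-1494846 + 3*√942482/2)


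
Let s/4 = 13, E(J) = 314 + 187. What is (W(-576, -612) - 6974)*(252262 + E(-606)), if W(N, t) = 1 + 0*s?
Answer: -1762516399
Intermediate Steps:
E(J) = 501
s = 52 (s = 4*13 = 52)
W(N, t) = 1 (W(N, t) = 1 + 0*52 = 1 + 0 = 1)
(W(-576, -612) - 6974)*(252262 + E(-606)) = (1 - 6974)*(252262 + 501) = -6973*252763 = -1762516399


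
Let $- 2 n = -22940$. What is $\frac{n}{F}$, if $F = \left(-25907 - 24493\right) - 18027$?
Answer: $- \frac{11470}{68427} \approx -0.16762$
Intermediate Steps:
$F = -68427$ ($F = -50400 - 18027 = -68427$)
$n = 11470$ ($n = \left(- \frac{1}{2}\right) \left(-22940\right) = 11470$)
$\frac{n}{F} = \frac{11470}{-68427} = 11470 \left(- \frac{1}{68427}\right) = - \frac{11470}{68427}$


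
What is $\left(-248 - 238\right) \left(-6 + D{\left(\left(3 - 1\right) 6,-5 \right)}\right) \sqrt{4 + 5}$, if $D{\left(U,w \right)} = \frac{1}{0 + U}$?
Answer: $\frac{17253}{2} \approx 8626.5$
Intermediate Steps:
$D{\left(U,w \right)} = \frac{1}{U}$
$\left(-248 - 238\right) \left(-6 + D{\left(\left(3 - 1\right) 6,-5 \right)}\right) \sqrt{4 + 5} = \left(-248 - 238\right) \left(-6 + \frac{1}{\left(3 - 1\right) 6}\right) \sqrt{4 + 5} = - 486 \left(-6 + \frac{1}{2 \cdot 6}\right) \sqrt{9} = - 486 \left(-6 + \frac{1}{12}\right) 3 = - 486 \left(\left(- \frac{71}{12}\right) 3\right) = \left(-486\right) \left(- \frac{71}{4}\right) = \frac{17253}{2}$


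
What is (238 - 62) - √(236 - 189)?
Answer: 176 - √47 ≈ 169.14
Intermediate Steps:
(238 - 62) - √(236 - 189) = 176 - √47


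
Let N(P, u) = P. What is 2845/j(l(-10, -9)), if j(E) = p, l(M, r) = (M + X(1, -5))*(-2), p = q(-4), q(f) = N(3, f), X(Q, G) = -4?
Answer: 2845/3 ≈ 948.33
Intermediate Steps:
q(f) = 3
p = 3
l(M, r) = 8 - 2*M (l(M, r) = (M - 4)*(-2) = (-4 + M)*(-2) = 8 - 2*M)
j(E) = 3
2845/j(l(-10, -9)) = 2845/3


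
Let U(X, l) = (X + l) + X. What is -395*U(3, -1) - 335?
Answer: -2310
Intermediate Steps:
U(X, l) = l + 2*X
-395*U(3, -1) - 335 = -395*(-1 + 2*3) - 335 = -395*(-1 + 6) - 335 = -395*5 - 335 = -1975 - 335 = -2310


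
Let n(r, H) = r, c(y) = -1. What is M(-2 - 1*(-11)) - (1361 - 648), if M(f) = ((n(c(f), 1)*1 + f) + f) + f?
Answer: -687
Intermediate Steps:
M(f) = -1 + 3*f (M(f) = ((-1*1 + f) + f) + f = ((-1 + f) + f) + f = (-1 + 2*f) + f = -1 + 3*f)
M(-2 - 1*(-11)) - (1361 - 648) = (-1 + 3*(-2 - 1*(-11))) - (1361 - 648) = (-1 + 3*(-2 + 11)) - 1*713 = (-1 + 3*9) - 713 = (-1 + 27) - 713 = 26 - 713 = -687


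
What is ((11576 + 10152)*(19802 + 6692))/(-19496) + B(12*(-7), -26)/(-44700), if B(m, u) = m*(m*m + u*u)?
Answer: -267910547212/9077825 ≈ -29513.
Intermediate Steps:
B(m, u) = m*(m**2 + u**2)
((11576 + 10152)*(19802 + 6692))/(-19496) + B(12*(-7), -26)/(-44700) = ((11576 + 10152)*(19802 + 6692))/(-19496) + ((12*(-7))*((12*(-7))**2 + (-26)**2))/(-44700) = (21728*26494)*(-1/19496) - 84*((-84)**2 + 676)*(-1/44700) = 575661632*(-1/19496) - 84*(7056 + 676)*(-1/44700) = -71957704/2437 - 84*7732*(-1/44700) = -71957704/2437 - 649488*(-1/44700) = -71957704/2437 + 54124/3725 = -267910547212/9077825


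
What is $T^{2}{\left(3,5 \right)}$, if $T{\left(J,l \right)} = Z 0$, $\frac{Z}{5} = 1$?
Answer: $0$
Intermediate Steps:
$Z = 5$ ($Z = 5 \cdot 1 = 5$)
$T{\left(J,l \right)} = 0$ ($T{\left(J,l \right)} = 5 \cdot 0 = 0$)
$T^{2}{\left(3,5 \right)} = 0^{2} = 0$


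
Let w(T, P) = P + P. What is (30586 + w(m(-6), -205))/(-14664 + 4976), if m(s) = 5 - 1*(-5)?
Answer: -3772/1211 ≈ -3.1148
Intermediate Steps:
m(s) = 10 (m(s) = 5 + 5 = 10)
w(T, P) = 2*P
(30586 + w(m(-6), -205))/(-14664 + 4976) = (30586 + 2*(-205))/(-14664 + 4976) = (30586 - 410)/(-9688) = 30176*(-1/9688) = -3772/1211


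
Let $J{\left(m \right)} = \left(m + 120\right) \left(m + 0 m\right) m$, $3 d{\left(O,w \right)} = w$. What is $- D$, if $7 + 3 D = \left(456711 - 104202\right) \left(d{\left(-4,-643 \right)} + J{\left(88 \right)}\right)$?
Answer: $-189243007444$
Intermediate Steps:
$d{\left(O,w \right)} = \frac{w}{3}$
$J{\left(m \right)} = m^{2} \left(120 + m\right)$ ($J{\left(m \right)} = \left(120 + m\right) \left(m + 0\right) m = \left(120 + m\right) m m = m \left(120 + m\right) m = m^{2} \left(120 + m\right)$)
$D = 189243007444$ ($D = - \frac{7}{3} + \frac{\left(456711 - 104202\right) \left(\frac{1}{3} \left(-643\right) + 88^{2} \left(120 + 88\right)\right)}{3} = - \frac{7}{3} + \frac{352509 \left(- \frac{643}{3} + 7744 \cdot 208\right)}{3} = - \frac{7}{3} + \frac{352509 \left(- \frac{643}{3} + 1610752\right)}{3} = - \frac{7}{3} + \frac{352509 \cdot \frac{4831613}{3}}{3} = - \frac{7}{3} + \frac{1}{3} \cdot 567729022339 = - \frac{7}{3} + \frac{567729022339}{3} = 189243007444$)
$- D = \left(-1\right) 189243007444 = -189243007444$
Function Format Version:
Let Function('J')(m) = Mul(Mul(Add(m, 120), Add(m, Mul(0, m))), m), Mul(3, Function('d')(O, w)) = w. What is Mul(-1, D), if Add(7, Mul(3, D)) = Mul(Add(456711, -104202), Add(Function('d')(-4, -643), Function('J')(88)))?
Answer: -189243007444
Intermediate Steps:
Function('d')(O, w) = Mul(Rational(1, 3), w)
Function('J')(m) = Mul(Pow(m, 2), Add(120, m)) (Function('J')(m) = Mul(Mul(Add(120, m), Add(m, 0)), m) = Mul(Mul(Add(120, m), m), m) = Mul(Mul(m, Add(120, m)), m) = Mul(Pow(m, 2), Add(120, m)))
D = 189243007444 (D = Add(Rational(-7, 3), Mul(Rational(1, 3), Mul(Add(456711, -104202), Add(Mul(Rational(1, 3), -643), Mul(Pow(88, 2), Add(120, 88)))))) = Add(Rational(-7, 3), Mul(Rational(1, 3), Mul(352509, Add(Rational(-643, 3), Mul(7744, 208))))) = Add(Rational(-7, 3), Mul(Rational(1, 3), Mul(352509, Add(Rational(-643, 3), 1610752)))) = Add(Rational(-7, 3), Mul(Rational(1, 3), Mul(352509, Rational(4831613, 3)))) = Add(Rational(-7, 3), Mul(Rational(1, 3), 567729022339)) = Add(Rational(-7, 3), Rational(567729022339, 3)) = 189243007444)
Mul(-1, D) = Mul(-1, 189243007444) = -189243007444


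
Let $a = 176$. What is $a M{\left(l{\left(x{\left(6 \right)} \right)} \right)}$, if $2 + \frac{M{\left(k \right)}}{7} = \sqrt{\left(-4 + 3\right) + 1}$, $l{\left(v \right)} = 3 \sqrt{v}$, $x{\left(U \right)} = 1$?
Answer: $-2464$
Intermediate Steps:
$M{\left(k \right)} = -14$ ($M{\left(k \right)} = -14 + 7 \sqrt{\left(-4 + 3\right) + 1} = -14 + 7 \sqrt{-1 + 1} = -14 + 7 \sqrt{0} = -14 + 7 \cdot 0 = -14 + 0 = -14$)
$a M{\left(l{\left(x{\left(6 \right)} \right)} \right)} = 176 \left(-14\right) = -2464$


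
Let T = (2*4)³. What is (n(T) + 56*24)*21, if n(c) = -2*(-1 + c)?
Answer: 6762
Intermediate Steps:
T = 512 (T = 8³ = 512)
n(c) = 2 - 2*c
(n(T) + 56*24)*21 = ((2 - 2*512) + 56*24)*21 = ((2 - 1024) + 1344)*21 = (-1022 + 1344)*21 = 322*21 = 6762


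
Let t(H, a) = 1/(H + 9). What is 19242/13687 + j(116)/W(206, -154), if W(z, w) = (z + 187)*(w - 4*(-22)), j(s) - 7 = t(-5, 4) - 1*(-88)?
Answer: 663727079/473351208 ≈ 1.4022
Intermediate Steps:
t(H, a) = 1/(9 + H)
j(s) = 381/4 (j(s) = 7 + (1/(9 - 5) - 1*(-88)) = 7 + (1/4 + 88) = 7 + (¼ + 88) = 7 + 353/4 = 381/4)
W(z, w) = (88 + w)*(187 + z) (W(z, w) = (187 + z)*(w + 88) = (187 + z)*(88 + w) = (88 + w)*(187 + z))
19242/13687 + j(116)/W(206, -154) = 19242/13687 + 381/(4*(16456 + 88*206 + 187*(-154) - 154*206)) = 19242*(1/13687) + 381/(4*(16456 + 18128 - 28798 - 31724)) = 19242/13687 + (381/4)/(-25938) = 19242/13687 + (381/4)*(-1/25938) = 19242/13687 - 127/34584 = 663727079/473351208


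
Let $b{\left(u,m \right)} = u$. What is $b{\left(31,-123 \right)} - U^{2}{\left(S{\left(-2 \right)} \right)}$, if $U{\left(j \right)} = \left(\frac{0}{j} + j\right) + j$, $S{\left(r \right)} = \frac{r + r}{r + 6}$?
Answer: $27$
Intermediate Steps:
$S{\left(r \right)} = \frac{2 r}{6 + r}$
$U{\left(j \right)} = 2 j$ ($U{\left(j \right)} = \left(0 + j\right) + j = j + j = 2 j$)
$b{\left(31,-123 \right)} - U^{2}{\left(S{\left(-2 \right)} \right)} = 31 - \left(2 \cdot 2 \left(-2\right) \frac{1}{6 - 2}\right)^{2} = 31 - \left(2 \cdot 2 \left(-2\right) \frac{1}{4}\right)^{2} = 31 - \left(2 \left(-1\right)\right)^{2} = 31 - \left(-2\right)^{2} = 31 - 4 = 27$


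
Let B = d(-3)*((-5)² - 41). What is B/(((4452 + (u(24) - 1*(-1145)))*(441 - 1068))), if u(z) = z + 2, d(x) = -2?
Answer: -32/3525621 ≈ -9.0764e-6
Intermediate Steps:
u(z) = 2 + z
B = 32 (B = -2*((-5)² - 41) = -2*(25 - 41) = -2*(-16) = 32)
B/(((4452 + (u(24) - 1*(-1145)))*(441 - 1068))) = 32/(((4452 + ((2 + 24) - 1*(-1145)))*(441 - 1068))) = 32/(((4452 + (26 + 1145))*(-627))) = 32/(((4452 + 1171)*(-627))) = 32/((5623*(-627))) = 32/(-3525621) = 32*(-1/3525621) = -32/3525621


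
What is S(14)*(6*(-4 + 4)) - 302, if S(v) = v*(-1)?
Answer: -302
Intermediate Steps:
S(v) = -v
S(14)*(6*(-4 + 4)) - 302 = (-1*14)*(6*(-4 + 4)) - 302 = -84*0 - 302 = -14*0 - 302 = 0 - 302 = -302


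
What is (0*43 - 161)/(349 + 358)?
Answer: -23/101 ≈ -0.22772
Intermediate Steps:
(0*43 - 161)/(349 + 358) = (0 - 161)/707 = -161*1/707 = -23/101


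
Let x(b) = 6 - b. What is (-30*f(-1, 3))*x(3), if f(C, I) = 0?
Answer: 0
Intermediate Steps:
(-30*f(-1, 3))*x(3) = (-30*0)*(6 - 1*3) = 0*(6 - 3) = 0*3 = 0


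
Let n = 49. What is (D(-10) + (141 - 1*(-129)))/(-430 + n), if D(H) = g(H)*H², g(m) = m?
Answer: 730/381 ≈ 1.9160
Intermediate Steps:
D(H) = H³ (D(H) = H*H² = H³)
(D(-10) + (141 - 1*(-129)))/(-430 + n) = ((-10)³ + (141 - 1*(-129)))/(-430 + 49) = (-1000 + (141 + 129))/(-381) = (-1000 + 270)*(-1/381) = -730*(-1/381) = 730/381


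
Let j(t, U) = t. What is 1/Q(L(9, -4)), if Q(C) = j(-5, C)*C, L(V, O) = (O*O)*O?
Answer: 1/320 ≈ 0.0031250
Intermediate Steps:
L(V, O) = O³ (L(V, O) = O²*O = O³)
Q(C) = -5*C
1/Q(L(9, -4)) = 1/(-5*(-4)³) = 1/(-5*(-64)) = 1/320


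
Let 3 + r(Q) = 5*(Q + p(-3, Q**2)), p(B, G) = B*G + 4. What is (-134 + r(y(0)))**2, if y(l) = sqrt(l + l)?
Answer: 13689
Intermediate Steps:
p(B, G) = 4 + B*G
y(l) = sqrt(2)*sqrt(l) (y(l) = sqrt(2*l) = sqrt(2)*sqrt(l))
r(Q) = 17 - 15*Q**2 + 5*Q (r(Q) = -3 + 5*(Q + (4 - 3*Q**2)) = -3 + 5*(4 + Q - 3*Q**2) = -3 + (20 - 15*Q**2 + 5*Q) = 17 - 15*Q**2 + 5*Q)
(-134 + r(y(0)))**2 = (-134 + (17 - 15*(sqrt(2)*sqrt(0))**2 + 5*(sqrt(2)*sqrt(0))))**2 = (-134 + (17 - 15*(sqrt(2)*0)**2 + 5*(sqrt(2)*0)))**2 = (-134 + (17 - 15*0**2 + 5*0))**2 = (-134 + (17 - 15*0 + 0))**2 = (-134 + (17 + 0 + 0))**2 = (-134 + 17)**2 = (-117)**2 = 13689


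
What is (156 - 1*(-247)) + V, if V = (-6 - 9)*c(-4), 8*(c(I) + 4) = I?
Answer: 941/2 ≈ 470.50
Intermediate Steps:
c(I) = -4 + I/8
V = 135/2 (V = (-6 - 9)*(-4 + (⅛)*(-4)) = -15*(-4 - ½) = -15*(-9/2) = 135/2 ≈ 67.500)
(156 - 1*(-247)) + V = (156 - 1*(-247)) + 135/2 = (156 + 247) + 135/2 = 403 + 135/2 = 941/2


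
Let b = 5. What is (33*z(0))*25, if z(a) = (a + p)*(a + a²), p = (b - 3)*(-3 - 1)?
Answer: 0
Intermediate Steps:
p = -8 (p = (5 - 3)*(-3 - 1) = 2*(-4) = -8)
z(a) = (-8 + a)*(a + a²) (z(a) = (a - 8)*(a + a²) = (-8 + a)*(a + a²))
(33*z(0))*25 = (33*(0*(-8 + 0² - 7*0)))*25 = (33*(0*(-8 + 0 + 0)))*25 = (33*(0*(-8)))*25 = (33*0)*25 = 0*25 = 0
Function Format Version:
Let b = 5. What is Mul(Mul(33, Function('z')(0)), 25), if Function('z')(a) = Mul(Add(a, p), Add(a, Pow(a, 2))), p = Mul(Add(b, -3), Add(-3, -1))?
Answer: 0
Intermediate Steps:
p = -8 (p = Mul(Add(5, -3), Add(-3, -1)) = Mul(2, -4) = -8)
Function('z')(a) = Mul(Add(-8, a), Add(a, Pow(a, 2))) (Function('z')(a) = Mul(Add(a, -8), Add(a, Pow(a, 2))) = Mul(Add(-8, a), Add(a, Pow(a, 2))))
Mul(Mul(33, Function('z')(0)), 25) = Mul(Mul(33, Mul(0, Add(-8, Pow(0, 2), Mul(-7, 0)))), 25) = Mul(Mul(33, Mul(0, Add(-8, 0, 0))), 25) = Mul(Mul(33, Mul(0, -8)), 25) = Mul(Mul(33, 0), 25) = Mul(0, 25) = 0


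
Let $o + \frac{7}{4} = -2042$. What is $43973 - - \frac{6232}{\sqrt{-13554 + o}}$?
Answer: $43973 - \frac{12464 i \sqrt{62391}}{62391} \approx 43973.0 - 49.9 i$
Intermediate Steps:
$o = - \frac{8175}{4}$ ($o = - \frac{7}{4} - 2042 = - \frac{8175}{4} \approx -2043.8$)
$43973 - - \frac{6232}{\sqrt{-13554 + o}} = 43973 - - \frac{6232}{\sqrt{-13554 - \frac{8175}{4}}} = 43973 - - \frac{6232}{\sqrt{- \frac{62391}{4}}} = 43973 - - \frac{6232}{\frac{1}{2} i \sqrt{62391}} = 43973 - - 6232 \left(- \frac{2 i \sqrt{62391}}{62391}\right) = 43973 - \frac{12464 i \sqrt{62391}}{62391}$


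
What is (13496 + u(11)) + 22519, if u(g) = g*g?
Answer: 36136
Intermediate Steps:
u(g) = g**2
(13496 + u(11)) + 22519 = (13496 + 11**2) + 22519 = (13496 + 121) + 22519 = 13617 + 22519 = 36136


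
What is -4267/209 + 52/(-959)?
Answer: -4102921/200431 ≈ -20.470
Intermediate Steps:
-4267/209 + 52/(-959) = -4267*1/209 + 52*(-1/959) = -4267/209 - 52/959 = -4102921/200431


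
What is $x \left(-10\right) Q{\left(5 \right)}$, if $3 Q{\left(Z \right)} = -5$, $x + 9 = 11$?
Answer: $\frac{100}{3} \approx 33.333$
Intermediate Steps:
$x = 2$ ($x = -9 + 11 = 2$)
$Q{\left(Z \right)} = - \frac{5}{3}$ ($Q{\left(Z \right)} = \frac{1}{3} \left(-5\right) = - \frac{5}{3}$)
$x \left(-10\right) Q{\left(5 \right)} = 2 \left(-10\right) \left(- \frac{5}{3}\right) = \left(-20\right) \left(- \frac{5}{3}\right) = \frac{100}{3}$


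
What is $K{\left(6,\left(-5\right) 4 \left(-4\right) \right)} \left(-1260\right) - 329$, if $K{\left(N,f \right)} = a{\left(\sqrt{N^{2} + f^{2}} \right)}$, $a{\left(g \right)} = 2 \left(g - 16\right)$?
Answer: $39991 - 5040 \sqrt{1609} \approx -1.6218 \cdot 10^{5}$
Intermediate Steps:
$a{\left(g \right)} = -32 + 2 g$ ($a{\left(g \right)} = 2 \left(g - 16\right) = 2 \left(-16 + g\right) = -32 + 2 g$)
$K{\left(N,f \right)} = -32 + 2 \sqrt{N^{2} + f^{2}}$
$K{\left(6,\left(-5\right) 4 \left(-4\right) \right)} \left(-1260\right) - 329 = \left(-32 + 2 \sqrt{6^{2} + \left(\left(-5\right) 4 \left(-4\right)\right)^{2}}\right) \left(-1260\right) - 329 = \left(-32 + 2 \sqrt{36 + \left(\left(-20\right) \left(-4\right)\right)^{2}}\right) \left(-1260\right) - 329 = \left(-32 + 2 \sqrt{36 + 80^{2}}\right) \left(-1260\right) - 329 = \left(-32 + 2 \sqrt{36 + 6400}\right) \left(-1260\right) - 329 = \left(-32 + 2 \sqrt{6436}\right) \left(-1260\right) - 329 = \left(-32 + 2 \cdot 2 \sqrt{1609}\right) \left(-1260\right) - 329 = \left(-32 + 4 \sqrt{1609}\right) \left(-1260\right) - 329 = \left(40320 - 5040 \sqrt{1609}\right) - 329 = 39991 - 5040 \sqrt{1609}$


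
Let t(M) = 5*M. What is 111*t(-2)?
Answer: -1110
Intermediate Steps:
111*t(-2) = 111*(5*(-2)) = 111*(-10) = -1110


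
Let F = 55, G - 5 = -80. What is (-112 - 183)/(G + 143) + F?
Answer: 3445/68 ≈ 50.662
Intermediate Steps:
G = -75 (G = 5 - 80 = -75)
(-112 - 183)/(G + 143) + F = (-112 - 183)/(-75 + 143) + 55 = -295/68 + 55 = 3445/68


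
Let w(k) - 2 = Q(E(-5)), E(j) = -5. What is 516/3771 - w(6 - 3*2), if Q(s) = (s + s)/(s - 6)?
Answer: -38332/13827 ≈ -2.7723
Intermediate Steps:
Q(s) = 2*s/(-6 + s) (Q(s) = (2*s)/(-6 + s) = 2*s/(-6 + s))
w(k) = 32/11 (w(k) = 2 + 2*(-5)/(-6 - 5) = 2 + 2*(-5)/(-11) = 2 + 2*(-5)*(-1/11) = 2 + 10/11 = 32/11)
516/3771 - w(6 - 3*2) = 516/3771 - 1*32/11 = 516*(1/3771) - 32/11 = 172/1257 - 32/11 = -38332/13827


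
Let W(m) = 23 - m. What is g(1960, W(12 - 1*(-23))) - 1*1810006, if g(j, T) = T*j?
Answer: -1833526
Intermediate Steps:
g(1960, W(12 - 1*(-23))) - 1*1810006 = (23 - (12 - 1*(-23)))*1960 - 1*1810006 = (23 - (12 + 23))*1960 - 1810006 = (23 - 1*35)*1960 - 1810006 = (23 - 35)*1960 - 1810006 = -12*1960 - 1810006 = -23520 - 1810006 = -1833526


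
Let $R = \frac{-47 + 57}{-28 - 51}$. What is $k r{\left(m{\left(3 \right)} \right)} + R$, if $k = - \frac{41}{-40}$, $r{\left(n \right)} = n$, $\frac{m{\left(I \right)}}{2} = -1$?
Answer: $- \frac{3439}{1580} \approx -2.1766$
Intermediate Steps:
$m{\left(I \right)} = -2$ ($m{\left(I \right)} = 2 \left(-1\right) = -2$)
$k = \frac{41}{40}$ ($k = \left(-41\right) \left(- \frac{1}{40}\right) = \frac{41}{40} \approx 1.025$)
$R = - \frac{10}{79}$ ($R = \frac{10}{-79} = 10 \left(- \frac{1}{79}\right) = - \frac{10}{79} \approx -0.12658$)
$k r{\left(m{\left(3 \right)} \right)} + R = \frac{41}{40} \left(-2\right) - \frac{10}{79} = - \frac{41}{20} - \frac{10}{79} = - \frac{3439}{1580}$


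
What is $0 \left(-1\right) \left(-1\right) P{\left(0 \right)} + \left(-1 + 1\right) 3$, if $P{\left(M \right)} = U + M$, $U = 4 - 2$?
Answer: $0$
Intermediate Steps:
$U = 2$ ($U = 4 - 2 = 2$)
$P{\left(M \right)} = 2 + M$
$0 \left(-1\right) \left(-1\right) P{\left(0 \right)} + \left(-1 + 1\right) 3 = 0 \left(-1\right) \left(-1\right) \left(2 + 0\right) + \left(-1 + 1\right) 3 = 0 \left(-1\right) 2 + 0 \cdot 3 = 0 \cdot 2 + 0 = 0 + 0 = 0$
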